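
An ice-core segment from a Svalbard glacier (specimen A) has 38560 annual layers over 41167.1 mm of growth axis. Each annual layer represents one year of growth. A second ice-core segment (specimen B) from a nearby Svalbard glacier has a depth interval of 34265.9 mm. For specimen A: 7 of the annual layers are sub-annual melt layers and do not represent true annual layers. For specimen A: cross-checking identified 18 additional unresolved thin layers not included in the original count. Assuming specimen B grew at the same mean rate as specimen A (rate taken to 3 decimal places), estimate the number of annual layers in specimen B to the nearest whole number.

32114 annual layers

Specimen A: after corrections the count is 38560 − 7 + 18 = 38571 annual layers.
A: Mean rate = 41167.1 mm / 38571 years ≈ 1.067 mm/yr.
For B, 34265.9 / 1.067 = 32114.25 years ≈ 32114 annual layers.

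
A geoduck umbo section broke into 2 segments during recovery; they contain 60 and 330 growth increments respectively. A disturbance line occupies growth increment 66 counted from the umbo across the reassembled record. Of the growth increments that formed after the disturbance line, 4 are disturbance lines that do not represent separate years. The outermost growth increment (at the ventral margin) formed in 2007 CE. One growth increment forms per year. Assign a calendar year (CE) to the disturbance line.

1687 CE

Total growth increments = 60 + 330 = 390.
Between growth increment 66 and the ventral margin there are 390 − 66 = 324 growth increments.
324 − 4 false = 320 true growth increments after the disturbance line.
The growth increment at the ventral margin is 2007 CE, so the disturbance line dates to 2007 − 320 = 1687 CE.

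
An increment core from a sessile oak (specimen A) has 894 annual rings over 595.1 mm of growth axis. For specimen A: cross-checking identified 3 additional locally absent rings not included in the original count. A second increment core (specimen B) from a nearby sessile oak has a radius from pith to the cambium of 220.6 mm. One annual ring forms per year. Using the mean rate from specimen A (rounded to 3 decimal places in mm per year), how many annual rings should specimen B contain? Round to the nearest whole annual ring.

333 annual rings

Specimen A: after corrections the count is 894 + 3 = 897 annual rings.
A: Extension rate ≈ 595.1 / 897 = 0.663 mm/year.
Specimen B: 220.6 mm / 0.663 mm per year = 332.73 years ≈ 333 annual rings.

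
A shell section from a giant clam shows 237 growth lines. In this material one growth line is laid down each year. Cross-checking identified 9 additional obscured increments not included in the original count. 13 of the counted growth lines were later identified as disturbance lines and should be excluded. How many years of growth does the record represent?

233 years

After corrections the count is 237 − 13 + 9 = 233 growth lines.
With a one-to-one growth line periodicity this is 233 years.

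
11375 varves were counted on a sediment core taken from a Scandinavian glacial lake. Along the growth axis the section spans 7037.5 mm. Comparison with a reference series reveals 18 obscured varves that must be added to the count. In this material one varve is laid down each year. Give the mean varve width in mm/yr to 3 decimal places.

0.618 mm/yr

Adjusted count: 11375 + 18 = 11393 varves.
Mean rate = 7037.5 mm / 11393 years ≈ 0.618 mm/yr.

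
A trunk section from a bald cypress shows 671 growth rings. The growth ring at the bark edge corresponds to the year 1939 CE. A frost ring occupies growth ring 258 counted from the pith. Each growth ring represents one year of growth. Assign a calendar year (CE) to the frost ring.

1526 CE

The frost ring sits at growth ring 258 from the pith, so 671 − 258 = 413 growth rings formed after it.
The growth ring at the bark edge is 1939 CE, so the frost ring dates to 1939 − 413 = 1526 CE.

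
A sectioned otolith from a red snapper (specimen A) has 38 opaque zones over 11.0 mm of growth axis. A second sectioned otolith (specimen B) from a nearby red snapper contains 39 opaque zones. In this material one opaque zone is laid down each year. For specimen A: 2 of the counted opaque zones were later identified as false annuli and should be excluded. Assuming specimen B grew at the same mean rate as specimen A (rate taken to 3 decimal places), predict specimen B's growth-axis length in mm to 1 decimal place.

11.9 mm

Specimen A: adjusted count: 38 − 2 = 36 opaque zones.
A: 11.0 mm over 36 years gives 11.0 / 36 ≈ 0.306 mm per year.
B's length ≈ 0.306 × 39 = 11.9 mm.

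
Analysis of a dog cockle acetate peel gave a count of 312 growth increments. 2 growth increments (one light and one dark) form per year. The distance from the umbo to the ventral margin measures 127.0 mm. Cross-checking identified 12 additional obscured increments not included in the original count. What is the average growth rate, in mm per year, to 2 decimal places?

After corrections the count is 312 + 12 = 324 growth increments.
With 2 growth increments per year, 324 / 2 = 162 years.
127.0 mm over 162 years gives 127.0 / 162 ≈ 0.78 mm per year.

0.78 mm per year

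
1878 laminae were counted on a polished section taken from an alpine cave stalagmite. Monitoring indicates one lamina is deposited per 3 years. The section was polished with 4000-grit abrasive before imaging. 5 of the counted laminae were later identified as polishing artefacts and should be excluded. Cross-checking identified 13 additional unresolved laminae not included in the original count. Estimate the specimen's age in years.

After corrections the count is 1878 − 5 + 13 = 1886 laminae.
At 3 years per lamina, 1886 × 3 = 5658 years.

5658 years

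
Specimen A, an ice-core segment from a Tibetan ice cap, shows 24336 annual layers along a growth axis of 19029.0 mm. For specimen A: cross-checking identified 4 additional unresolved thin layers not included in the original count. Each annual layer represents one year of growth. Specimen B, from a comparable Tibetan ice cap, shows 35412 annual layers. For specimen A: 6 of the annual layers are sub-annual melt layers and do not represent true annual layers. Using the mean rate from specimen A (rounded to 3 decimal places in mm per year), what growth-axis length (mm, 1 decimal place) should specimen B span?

Specimen A: correcting the raw count gives 24336 − 6 + 4 = 24334 true annual layers.
A: 19029.0 mm over 24334 years gives 19029.0 / 24334 ≈ 0.782 mm/yr.
Length of B = 0.782 × 35412 = 27692.2 mm.

27692.2 mm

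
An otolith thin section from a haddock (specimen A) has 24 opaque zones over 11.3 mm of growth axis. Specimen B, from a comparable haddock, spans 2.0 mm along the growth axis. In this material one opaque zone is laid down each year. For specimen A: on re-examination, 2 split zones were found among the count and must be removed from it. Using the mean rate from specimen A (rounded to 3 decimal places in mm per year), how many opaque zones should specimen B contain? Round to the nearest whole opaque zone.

4 opaque zones

Specimen A: true opaque zone count = 24 − 2 = 22.
A: Mean rate = 11.3 mm / 22 years ≈ 0.514 mm/yr.
Specimen B: 2.0 mm / 0.514 mm per year = 3.89 years ≈ 4 opaque zones.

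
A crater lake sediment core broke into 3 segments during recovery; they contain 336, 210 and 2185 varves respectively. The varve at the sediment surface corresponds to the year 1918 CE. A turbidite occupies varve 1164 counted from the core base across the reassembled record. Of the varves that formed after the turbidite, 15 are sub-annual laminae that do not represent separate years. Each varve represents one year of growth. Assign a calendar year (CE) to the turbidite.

366 CE

Total varves = 336 + 210 + 2185 = 2731.
2731 − 1164 = 1567 varves lie beyond the turbidite toward the sediment surface.
Excluding 15 false varves: 1567 − 15 = 1552.
1918 − 1552 = 366 CE.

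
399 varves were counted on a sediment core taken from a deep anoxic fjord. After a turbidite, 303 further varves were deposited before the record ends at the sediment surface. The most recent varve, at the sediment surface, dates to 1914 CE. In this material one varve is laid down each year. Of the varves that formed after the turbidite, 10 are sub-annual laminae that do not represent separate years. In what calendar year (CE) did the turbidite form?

303 varves post-date the turbidite.
Excluding 10 false varves: 303 − 10 = 293.
1914 − 293 = 1621 CE.

1621 CE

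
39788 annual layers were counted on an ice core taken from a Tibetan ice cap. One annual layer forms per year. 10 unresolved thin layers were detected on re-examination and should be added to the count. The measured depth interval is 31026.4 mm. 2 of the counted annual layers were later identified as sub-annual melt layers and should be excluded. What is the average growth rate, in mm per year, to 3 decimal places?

0.780 mm per year

After corrections the count is 39788 − 2 + 10 = 39796 annual layers.
Extension rate ≈ 31026.4 / 39796 = 0.780 mm per year.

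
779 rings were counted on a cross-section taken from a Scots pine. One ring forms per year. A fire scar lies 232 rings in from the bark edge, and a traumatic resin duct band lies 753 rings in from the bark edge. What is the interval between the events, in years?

753 − 232 = 521 rings lie between the two events.
One ring per year makes the interval 521 years.

521 years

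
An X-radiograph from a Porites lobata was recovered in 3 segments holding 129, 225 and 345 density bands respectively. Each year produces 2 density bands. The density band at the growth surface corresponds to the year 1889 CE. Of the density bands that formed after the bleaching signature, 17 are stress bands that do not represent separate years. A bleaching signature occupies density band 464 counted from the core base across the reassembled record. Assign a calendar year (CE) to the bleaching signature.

Total density bands = 129 + 225 + 345 = 699.
699 − 464 = 235 density bands lie beyond the bleaching signature toward the growth surface.
Excluding 17 false density bands: 235 − 17 = 218.
218 density bands at 2 per year is 218 / 2 = 109 years.
The density band at the growth surface is 1889 CE, so the bleaching signature dates to 1889 − 109 = 1780 CE.

1780 CE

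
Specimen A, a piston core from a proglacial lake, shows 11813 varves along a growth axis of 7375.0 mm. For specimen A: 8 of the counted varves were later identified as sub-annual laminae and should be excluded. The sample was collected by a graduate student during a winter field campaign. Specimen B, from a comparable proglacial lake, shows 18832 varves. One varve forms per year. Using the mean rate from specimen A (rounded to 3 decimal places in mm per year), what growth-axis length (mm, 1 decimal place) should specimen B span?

Specimen A: after corrections the count is 11813 − 8 = 11805 varves.
A: Mean rate = 7375.0 mm / 11805 years ≈ 0.625 mm/yr.
Length of B = 0.625 × 18832 = 11770.0 mm.

11770.0 mm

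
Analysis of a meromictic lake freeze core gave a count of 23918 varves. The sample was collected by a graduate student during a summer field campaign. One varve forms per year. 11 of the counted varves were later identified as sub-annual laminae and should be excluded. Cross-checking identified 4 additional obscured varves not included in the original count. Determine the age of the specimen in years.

23911 years

True varve count = 23918 − 11 + 4 = 23911.
At one varve per year, that is 23911 years.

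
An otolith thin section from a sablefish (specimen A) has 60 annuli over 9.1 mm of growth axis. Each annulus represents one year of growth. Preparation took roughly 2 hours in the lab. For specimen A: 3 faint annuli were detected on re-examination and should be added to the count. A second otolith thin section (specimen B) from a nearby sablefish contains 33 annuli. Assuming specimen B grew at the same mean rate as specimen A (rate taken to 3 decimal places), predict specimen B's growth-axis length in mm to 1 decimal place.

Specimen A: true annulus count = 60 + 3 = 63.
A: Mean rate = 9.1 mm / 63 years ≈ 0.144 mm per year.
B's length ≈ 0.144 × 33 = 4.8 mm.

4.8 mm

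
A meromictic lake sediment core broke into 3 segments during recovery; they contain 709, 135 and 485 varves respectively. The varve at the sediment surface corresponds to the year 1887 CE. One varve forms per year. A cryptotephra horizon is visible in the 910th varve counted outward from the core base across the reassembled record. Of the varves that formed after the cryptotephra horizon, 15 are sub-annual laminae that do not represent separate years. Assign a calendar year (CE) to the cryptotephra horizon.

Total varves = 709 + 135 + 485 = 1329.
Between varve 910 and the sediment surface there are 1329 − 910 = 419 varves.
419 − 15 false = 404 true varves after the cryptotephra horizon.
The varve at the sediment surface is 1887 CE, so the cryptotephra horizon dates to 1887 − 404 = 1483 CE.

1483 CE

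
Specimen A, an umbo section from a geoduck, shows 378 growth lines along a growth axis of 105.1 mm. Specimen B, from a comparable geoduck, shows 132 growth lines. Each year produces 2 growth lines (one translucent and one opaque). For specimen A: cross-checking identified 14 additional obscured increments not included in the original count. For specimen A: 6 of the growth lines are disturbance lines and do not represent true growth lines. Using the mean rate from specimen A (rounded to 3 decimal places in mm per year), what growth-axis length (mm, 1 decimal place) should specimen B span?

36.0 mm

Specimen A: after corrections the count is 378 − 6 + 14 = 386 growth lines.
Specimen A: 386 growth lines at 2 per year is 386 / 2 = 193 years.
A: 105.1 mm over 193 years gives 105.1 / 193 ≈ 0.545 mm per year.
Specimen B: dividing by 2 growth lines per year: 132 / 2 = 66 years. B's length ≈ 0.545 × 66 = 36.0 mm.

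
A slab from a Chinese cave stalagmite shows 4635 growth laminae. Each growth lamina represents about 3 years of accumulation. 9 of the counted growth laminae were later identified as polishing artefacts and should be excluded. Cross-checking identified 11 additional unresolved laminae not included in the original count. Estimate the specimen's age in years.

13911 years

Correcting the raw count gives 4635 − 9 + 11 = 4637 true growth laminae.
At 3 years per growth lamina, 4637 × 3 = 13911 years.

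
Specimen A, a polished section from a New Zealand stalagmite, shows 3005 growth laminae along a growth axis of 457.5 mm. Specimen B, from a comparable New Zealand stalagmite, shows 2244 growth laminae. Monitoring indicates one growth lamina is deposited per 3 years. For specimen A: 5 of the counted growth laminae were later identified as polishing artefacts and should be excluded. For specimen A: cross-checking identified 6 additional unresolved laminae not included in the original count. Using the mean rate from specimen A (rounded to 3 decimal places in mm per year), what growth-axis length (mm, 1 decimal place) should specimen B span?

Specimen A: true growth lamina count = 3005 − 5 + 6 = 3006.
Specimen A: at 3 years per growth lamina, 3006 × 3 = 9018 years.
A: Extension rate ≈ 457.5 / 9018 = 0.051 mm/year.
Specimen B: multiplying by 3 years per growth lamina: 2244 × 3 = 6732 years. B's length ≈ 0.051 × 6732 = 343.3 mm.

343.3 mm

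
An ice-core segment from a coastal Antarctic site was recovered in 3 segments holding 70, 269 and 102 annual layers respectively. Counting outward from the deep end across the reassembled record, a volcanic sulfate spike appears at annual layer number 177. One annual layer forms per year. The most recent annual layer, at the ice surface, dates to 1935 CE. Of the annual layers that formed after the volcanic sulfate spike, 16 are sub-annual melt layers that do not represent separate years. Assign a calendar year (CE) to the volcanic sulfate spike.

Total annual layers = 70 + 269 + 102 = 441.
441 − 177 = 264 annual layers lie beyond the volcanic sulfate spike toward the ice surface.
Excluding 16 false annual layers: 264 − 16 = 248.
The annual layer at the ice surface is 1935 CE, so the volcanic sulfate spike dates to 1935 − 248 = 1687 CE.

1687 CE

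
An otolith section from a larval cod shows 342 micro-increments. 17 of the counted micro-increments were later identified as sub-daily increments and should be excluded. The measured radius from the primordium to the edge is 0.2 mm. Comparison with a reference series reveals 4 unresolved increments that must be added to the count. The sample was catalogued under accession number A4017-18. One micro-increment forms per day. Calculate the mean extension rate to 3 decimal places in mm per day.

Correcting the raw count gives 342 − 17 + 4 = 329 true micro-increments.
0.2 mm over 329 days gives 0.2 / 329 ≈ 0.001 mm per day.

0.001 mm per day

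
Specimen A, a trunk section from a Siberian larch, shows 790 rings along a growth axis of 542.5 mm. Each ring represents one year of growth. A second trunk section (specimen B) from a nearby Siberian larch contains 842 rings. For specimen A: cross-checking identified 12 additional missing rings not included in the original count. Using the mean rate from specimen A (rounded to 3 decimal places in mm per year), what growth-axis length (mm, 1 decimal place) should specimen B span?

569.2 mm

Specimen A: correcting the raw count gives 790 + 12 = 802 true rings.
A: 542.5 mm over 802 years gives 542.5 / 802 ≈ 0.676 mm per year.
For B, 0.676 mm/year × 842 years = 569.2 mm.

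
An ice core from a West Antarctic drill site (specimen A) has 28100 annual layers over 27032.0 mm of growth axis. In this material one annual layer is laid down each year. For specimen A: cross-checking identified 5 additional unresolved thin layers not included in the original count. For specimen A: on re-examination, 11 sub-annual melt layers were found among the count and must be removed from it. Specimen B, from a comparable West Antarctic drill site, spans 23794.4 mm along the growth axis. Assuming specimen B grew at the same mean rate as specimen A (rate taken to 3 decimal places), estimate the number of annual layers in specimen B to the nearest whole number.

Specimen A: correcting the raw count gives 28100 − 11 + 5 = 28094 true annual layers.
A: 27032.0 mm over 28094 years gives 27032.0 / 28094 ≈ 0.962 mm/year.
B spans 23794.4 / 0.962 = 24734.30 years ≈ 24734 annual layers.

24734 annual layers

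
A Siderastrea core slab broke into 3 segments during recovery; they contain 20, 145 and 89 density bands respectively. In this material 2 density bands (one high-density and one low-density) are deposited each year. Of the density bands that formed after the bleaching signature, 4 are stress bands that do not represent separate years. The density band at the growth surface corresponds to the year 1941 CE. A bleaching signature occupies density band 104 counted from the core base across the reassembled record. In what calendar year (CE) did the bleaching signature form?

Total density bands = 20 + 145 + 89 = 254.
The bleaching signature sits at density band 104 from the core base, so 254 − 104 = 150 density bands formed after it.
Removing the 4 false density bands leaves 150 − 4 = 146 true density bands beyond the bleaching signature.
Dividing by 2 density bands per year: 146 / 2 = 73 years.
Counting back 73 years from 1941 CE places the bleaching signature in 1941 − 73 = 1868 CE.

1868 CE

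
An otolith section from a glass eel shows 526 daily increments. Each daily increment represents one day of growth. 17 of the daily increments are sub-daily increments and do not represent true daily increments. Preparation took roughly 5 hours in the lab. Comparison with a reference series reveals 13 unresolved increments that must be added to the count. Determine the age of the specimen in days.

522 d

After corrections the count is 526 − 17 + 13 = 522 daily increments.
One daily increment per day makes the duration 522 days.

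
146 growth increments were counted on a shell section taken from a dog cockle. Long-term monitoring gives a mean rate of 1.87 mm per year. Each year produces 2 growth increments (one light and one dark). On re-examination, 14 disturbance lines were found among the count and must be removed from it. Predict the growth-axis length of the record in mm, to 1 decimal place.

123.4 mm

Correcting the raw count gives 146 − 14 = 132 true growth increments.
132 growth increments at 2 per year is 132 / 2 = 66 years.
66 years at 1.87 mm/year gives 1.87 × 66 = 123.4 mm.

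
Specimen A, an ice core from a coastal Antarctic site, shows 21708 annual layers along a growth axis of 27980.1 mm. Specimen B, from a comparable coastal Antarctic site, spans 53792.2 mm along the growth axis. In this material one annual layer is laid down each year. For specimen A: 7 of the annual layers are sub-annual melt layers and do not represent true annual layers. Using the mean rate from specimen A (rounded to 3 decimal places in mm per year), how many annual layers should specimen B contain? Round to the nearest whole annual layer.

41732 annual layers

Specimen A: adjusted count: 21708 − 7 = 21701 annual layers.
A: Extension rate ≈ 27980.1 / 21701 = 1.289 mm/year.
For B, 53792.2 / 1.289 = 41731.73 years ≈ 41732 annual layers.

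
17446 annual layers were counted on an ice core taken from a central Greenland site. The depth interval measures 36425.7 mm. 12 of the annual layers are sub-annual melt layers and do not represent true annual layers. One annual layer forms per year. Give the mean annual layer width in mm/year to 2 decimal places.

2.09 mm/year

Adjusted count: 17446 − 12 = 17434 annual layers.
Extension rate ≈ 36425.7 / 17434 = 2.09 mm/year.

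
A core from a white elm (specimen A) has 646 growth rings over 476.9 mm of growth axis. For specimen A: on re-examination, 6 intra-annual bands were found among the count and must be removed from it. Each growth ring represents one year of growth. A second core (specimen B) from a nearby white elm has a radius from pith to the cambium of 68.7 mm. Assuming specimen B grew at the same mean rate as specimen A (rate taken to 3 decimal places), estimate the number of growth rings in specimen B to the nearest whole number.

Specimen A: correcting the raw count gives 646 − 6 = 640 true growth rings.
A: Mean rate = 476.9 mm / 640 years ≈ 0.745 mm/yr.
B spans 68.7 / 0.745 = 92.21 years ≈ 92 growth rings.

92 growth rings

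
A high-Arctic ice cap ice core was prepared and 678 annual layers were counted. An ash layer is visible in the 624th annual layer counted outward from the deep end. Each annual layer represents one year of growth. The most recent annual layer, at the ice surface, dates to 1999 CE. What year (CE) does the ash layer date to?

Between annual layer 624 and the ice surface there are 678 − 624 = 54 annual layers.
1999 − 54 = 1945 CE.

1945 CE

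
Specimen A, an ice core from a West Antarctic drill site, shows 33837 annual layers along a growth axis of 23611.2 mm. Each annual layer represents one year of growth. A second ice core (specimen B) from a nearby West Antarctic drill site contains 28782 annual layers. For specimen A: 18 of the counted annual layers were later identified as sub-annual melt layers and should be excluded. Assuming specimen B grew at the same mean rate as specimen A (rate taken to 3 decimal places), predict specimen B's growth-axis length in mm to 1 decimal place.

Specimen A: true annual layer count = 33837 − 18 = 33819.
A: Mean rate = 23611.2 mm / 33819 years ≈ 0.698 mm/yr.
For B, 0.698 mm/year × 28782 years = 20089.8 mm.

20089.8 mm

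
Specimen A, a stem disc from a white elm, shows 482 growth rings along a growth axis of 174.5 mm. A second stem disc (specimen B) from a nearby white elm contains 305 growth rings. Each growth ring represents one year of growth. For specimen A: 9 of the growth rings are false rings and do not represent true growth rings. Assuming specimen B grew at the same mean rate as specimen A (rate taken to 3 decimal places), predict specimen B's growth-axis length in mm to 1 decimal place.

Specimen A: adjusted count: 482 − 9 = 473 growth rings.
A: 174.5 mm over 473 years gives 174.5 / 473 ≈ 0.369 mm per year.
For B, 0.369 mm/year × 305 years = 112.5 mm.

112.5 mm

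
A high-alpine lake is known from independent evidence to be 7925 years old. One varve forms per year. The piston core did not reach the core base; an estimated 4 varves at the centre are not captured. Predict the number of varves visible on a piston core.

7921 varves

Expected varves over 7925 years: 7925.
Subtracting the 4 varves not captured gives 7925 − 4 = 7921 varves in the record.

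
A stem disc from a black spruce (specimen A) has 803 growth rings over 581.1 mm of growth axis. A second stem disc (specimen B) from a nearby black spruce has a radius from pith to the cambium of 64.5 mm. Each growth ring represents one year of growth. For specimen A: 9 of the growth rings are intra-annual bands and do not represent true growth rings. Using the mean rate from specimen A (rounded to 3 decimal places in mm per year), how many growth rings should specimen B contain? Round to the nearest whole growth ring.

88 growth rings

Specimen A: true growth ring count = 803 − 9 = 794.
A: Mean rate = 581.1 mm / 794 years ≈ 0.732 mm/year.
For B, 64.5 / 0.732 = 88.11 years ≈ 88 growth rings.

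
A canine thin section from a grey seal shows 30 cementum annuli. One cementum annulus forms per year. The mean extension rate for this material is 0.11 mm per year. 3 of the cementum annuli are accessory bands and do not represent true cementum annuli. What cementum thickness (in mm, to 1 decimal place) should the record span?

After corrections the count is 30 − 3 = 27 cementum annuli.
Predicted length = 0.11 mm/year × 27 years = 3.0 mm.

3.0 mm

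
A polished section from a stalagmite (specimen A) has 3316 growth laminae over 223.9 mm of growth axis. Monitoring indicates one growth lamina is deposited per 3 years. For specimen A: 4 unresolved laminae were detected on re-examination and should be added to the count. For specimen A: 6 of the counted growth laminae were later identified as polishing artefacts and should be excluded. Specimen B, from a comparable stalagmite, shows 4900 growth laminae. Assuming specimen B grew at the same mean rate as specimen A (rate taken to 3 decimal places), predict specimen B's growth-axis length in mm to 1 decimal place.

Specimen A: adjusted count: 3316 − 6 + 4 = 3314 growth laminae.
Specimen A: at 3 years per growth lamina, 3314 × 3 = 9942 years.
A: 223.9 mm over 9942 years gives 223.9 / 9942 ≈ 0.023 mm per year.
Specimen B: at 3 years per growth lamina, 4900 × 3 = 14700 years. For B, 0.023 mm/year × 14700 years = 338.1 mm.

338.1 mm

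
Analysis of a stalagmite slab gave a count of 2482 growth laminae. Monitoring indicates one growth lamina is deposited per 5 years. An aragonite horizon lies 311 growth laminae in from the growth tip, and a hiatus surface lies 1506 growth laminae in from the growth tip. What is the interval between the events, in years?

1506 − 311 = 1195 growth laminae lie between the two events.
Multiplying by 5 years per growth lamina: 1195 × 5 = 5975 years.

5975 years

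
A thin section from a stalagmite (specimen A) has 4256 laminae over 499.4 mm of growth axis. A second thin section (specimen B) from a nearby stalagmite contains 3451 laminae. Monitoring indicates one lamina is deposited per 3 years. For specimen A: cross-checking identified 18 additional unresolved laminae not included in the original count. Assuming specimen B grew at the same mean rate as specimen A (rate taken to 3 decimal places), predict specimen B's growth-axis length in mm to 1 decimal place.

403.8 mm

Specimen A: adjusted count: 4256 + 18 = 4274 laminae.
Specimen A: multiplying by 3 years per lamina: 4274 × 3 = 12822 years.
A: Mean rate = 499.4 mm / 12822 years ≈ 0.039 mm/yr.
Specimen B: multiplying by 3 years per lamina: 3451 × 3 = 10353 years. B's length ≈ 0.039 × 10353 = 403.8 mm.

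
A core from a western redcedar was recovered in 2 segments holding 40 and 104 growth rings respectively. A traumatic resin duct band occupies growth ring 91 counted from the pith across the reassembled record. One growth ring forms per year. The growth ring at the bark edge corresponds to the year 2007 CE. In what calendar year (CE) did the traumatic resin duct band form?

1954 CE

Total growth rings = 40 + 104 = 144.
Between growth ring 91 and the bark edge there are 144 − 91 = 53 growth rings.
Counting back 53 years from 2007 CE places the traumatic resin duct band in 2007 − 53 = 1954 CE.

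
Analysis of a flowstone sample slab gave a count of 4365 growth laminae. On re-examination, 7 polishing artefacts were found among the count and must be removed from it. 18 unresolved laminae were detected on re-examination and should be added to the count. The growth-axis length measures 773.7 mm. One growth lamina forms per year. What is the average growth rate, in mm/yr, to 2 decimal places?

Correcting the raw count gives 4365 − 7 + 18 = 4376 true growth laminae.
773.7 mm over 4376 years gives 773.7 / 4376 ≈ 0.18 mm/yr.

0.18 mm/yr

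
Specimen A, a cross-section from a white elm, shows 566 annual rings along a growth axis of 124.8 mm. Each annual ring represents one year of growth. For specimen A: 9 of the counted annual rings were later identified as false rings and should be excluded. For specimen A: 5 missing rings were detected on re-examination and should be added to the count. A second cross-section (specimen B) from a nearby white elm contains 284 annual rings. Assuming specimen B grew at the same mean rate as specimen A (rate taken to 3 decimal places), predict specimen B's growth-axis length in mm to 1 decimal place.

63.0 mm

Specimen A: correcting the raw count gives 566 − 9 + 5 = 562 true annual rings.
A: Mean rate = 124.8 mm / 562 years ≈ 0.222 mm/yr.
Length of B = 0.222 × 284 = 63.0 mm.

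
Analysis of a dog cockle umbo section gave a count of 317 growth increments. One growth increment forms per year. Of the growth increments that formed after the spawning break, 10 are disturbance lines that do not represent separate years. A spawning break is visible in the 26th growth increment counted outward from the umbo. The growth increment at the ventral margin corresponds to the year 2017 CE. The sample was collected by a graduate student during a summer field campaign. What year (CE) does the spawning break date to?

1736 CE

317 − 26 = 291 growth increments lie beyond the spawning break toward the ventral margin.
Excluding 10 false growth increments: 291 − 10 = 281.
2017 − 281 = 1736 CE.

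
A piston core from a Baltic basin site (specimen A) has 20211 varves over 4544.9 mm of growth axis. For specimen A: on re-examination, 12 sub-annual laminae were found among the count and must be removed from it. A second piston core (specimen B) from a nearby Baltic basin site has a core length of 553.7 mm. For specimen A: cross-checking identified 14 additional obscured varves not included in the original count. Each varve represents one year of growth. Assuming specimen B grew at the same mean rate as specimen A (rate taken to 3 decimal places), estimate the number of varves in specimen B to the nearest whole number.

2461 varves

Specimen A: true varve count = 20211 − 12 + 14 = 20213.
A: Mean rate = 4544.9 mm / 20213 years ≈ 0.225 mm per year.
For B, 553.7 / 0.225 = 2460.89 years ≈ 2461 varves.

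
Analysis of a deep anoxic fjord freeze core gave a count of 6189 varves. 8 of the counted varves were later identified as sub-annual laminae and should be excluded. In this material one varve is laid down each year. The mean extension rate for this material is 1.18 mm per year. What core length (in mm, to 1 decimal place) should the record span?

7293.6 mm

Adjusted count: 6189 − 8 = 6181 varves.
6181 years at 1.18 mm/year gives 1.18 × 6181 = 7293.6 mm.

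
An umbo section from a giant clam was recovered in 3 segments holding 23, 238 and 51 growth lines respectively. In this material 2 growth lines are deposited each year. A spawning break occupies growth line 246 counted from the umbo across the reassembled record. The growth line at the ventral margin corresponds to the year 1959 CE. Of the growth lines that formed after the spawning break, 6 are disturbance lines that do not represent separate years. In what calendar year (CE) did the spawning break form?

Total growth lines = 23 + 238 + 51 = 312.
Between growth line 246 and the ventral margin there are 312 − 246 = 66 growth lines.
66 − 6 false = 60 true growth lines after the spawning break.
With 2 growth lines per year, 60 / 2 = 30 years.
Counting back 30 years from 1959 CE places the spawning break in 1959 − 30 = 1929 CE.

1929 CE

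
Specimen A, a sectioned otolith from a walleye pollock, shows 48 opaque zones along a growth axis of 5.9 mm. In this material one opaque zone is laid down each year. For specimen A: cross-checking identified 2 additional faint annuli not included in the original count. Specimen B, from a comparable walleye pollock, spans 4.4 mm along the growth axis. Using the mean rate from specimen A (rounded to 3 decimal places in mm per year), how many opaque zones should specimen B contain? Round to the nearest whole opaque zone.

37 opaque zones

Specimen A: correcting the raw count gives 48 + 2 = 50 true opaque zones.
A: 5.9 mm over 50 years gives 5.9 / 50 ≈ 0.118 mm/yr.
Specimen B: 4.4 mm / 0.118 mm per year = 37.29 years ≈ 37 opaque zones.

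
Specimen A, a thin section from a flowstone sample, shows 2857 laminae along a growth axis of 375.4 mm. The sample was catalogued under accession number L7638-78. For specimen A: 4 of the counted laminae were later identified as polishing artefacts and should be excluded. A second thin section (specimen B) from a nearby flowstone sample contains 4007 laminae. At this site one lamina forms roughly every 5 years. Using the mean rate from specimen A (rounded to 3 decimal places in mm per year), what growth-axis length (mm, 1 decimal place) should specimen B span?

Specimen A: adjusted count: 2857 − 4 = 2853 laminae.
Specimen A: multiplying by 5 years per lamina: 2853 × 5 = 14265 years.
A: Mean rate = 375.4 mm / 14265 years ≈ 0.026 mm/yr.
Specimen B: at 5 years per lamina, 4007 × 5 = 20035 years. B's length ≈ 0.026 × 20035 = 520.9 mm.

520.9 mm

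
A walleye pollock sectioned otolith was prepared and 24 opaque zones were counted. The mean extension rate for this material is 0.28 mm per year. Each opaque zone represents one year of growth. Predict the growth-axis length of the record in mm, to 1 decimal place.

The record spans 24 years at 0.28 mm per year.
24 years at 0.28 mm/year gives 0.28 × 24 = 6.7 mm.

6.7 mm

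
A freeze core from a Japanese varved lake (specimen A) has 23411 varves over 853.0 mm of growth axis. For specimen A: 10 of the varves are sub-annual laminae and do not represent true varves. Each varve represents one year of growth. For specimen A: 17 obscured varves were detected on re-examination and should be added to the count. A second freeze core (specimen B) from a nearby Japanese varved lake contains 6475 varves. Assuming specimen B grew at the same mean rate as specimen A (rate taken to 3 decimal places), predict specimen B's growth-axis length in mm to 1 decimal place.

Specimen A: correcting the raw count gives 23411 − 10 + 17 = 23418 true varves.
A: 853.0 mm over 23418 years gives 853.0 / 23418 ≈ 0.036 mm per year.
B's length ≈ 0.036 × 6475 = 233.1 mm.

233.1 mm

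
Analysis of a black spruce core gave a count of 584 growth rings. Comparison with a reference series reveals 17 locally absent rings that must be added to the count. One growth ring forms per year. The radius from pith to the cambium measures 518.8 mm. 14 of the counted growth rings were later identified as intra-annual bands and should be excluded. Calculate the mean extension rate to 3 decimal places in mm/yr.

Adjusted count: 584 − 14 + 17 = 587 growth rings.
Mean rate = 518.8 mm / 587 years ≈ 0.884 mm/yr.

0.884 mm/yr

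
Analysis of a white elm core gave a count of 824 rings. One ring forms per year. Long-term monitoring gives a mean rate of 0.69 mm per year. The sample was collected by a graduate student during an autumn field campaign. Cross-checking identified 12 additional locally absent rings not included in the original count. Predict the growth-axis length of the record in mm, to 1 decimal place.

576.8 mm

After corrections the count is 824 + 12 = 836 rings.
836 years at 0.69 mm/year gives 0.69 × 836 = 576.8 mm.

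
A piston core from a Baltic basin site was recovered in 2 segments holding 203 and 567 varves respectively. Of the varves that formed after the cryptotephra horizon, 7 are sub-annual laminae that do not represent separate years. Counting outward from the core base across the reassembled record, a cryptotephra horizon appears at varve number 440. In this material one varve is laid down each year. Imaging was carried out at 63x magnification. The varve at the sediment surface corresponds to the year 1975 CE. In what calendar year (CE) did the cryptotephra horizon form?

1652 CE

Total varves = 203 + 567 = 770.
770 − 440 = 330 varves lie beyond the cryptotephra horizon toward the sediment surface.
Excluding 7 false varves: 330 − 7 = 323.
Counting back 323 years from 1975 CE places the cryptotephra horizon in 1975 − 323 = 1652 CE.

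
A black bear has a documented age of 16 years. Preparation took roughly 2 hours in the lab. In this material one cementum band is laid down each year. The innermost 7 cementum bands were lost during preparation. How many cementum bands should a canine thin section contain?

9 cementum bands

Expected cementum bands over 16 years: 16.
Less the 7 uncaptured cementum bands: 16 − 7 = 9.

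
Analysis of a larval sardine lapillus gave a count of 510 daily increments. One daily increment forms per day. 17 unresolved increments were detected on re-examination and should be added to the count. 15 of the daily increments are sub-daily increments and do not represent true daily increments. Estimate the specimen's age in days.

512 d

True daily increment count = 510 − 15 + 17 = 512.
At one daily increment per day, that is 512 days.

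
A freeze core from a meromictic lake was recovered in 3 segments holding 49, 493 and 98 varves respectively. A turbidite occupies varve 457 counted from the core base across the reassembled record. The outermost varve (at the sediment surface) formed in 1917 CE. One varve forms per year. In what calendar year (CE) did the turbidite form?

Total varves = 49 + 493 + 98 = 640.
640 − 457 = 183 varves lie beyond the turbidite toward the sediment surface.
1917 − 183 = 1734 CE.

1734 CE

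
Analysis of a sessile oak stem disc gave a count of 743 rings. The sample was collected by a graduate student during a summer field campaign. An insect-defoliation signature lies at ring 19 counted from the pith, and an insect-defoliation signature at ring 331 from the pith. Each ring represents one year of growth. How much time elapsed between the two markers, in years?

331 − 19 = 312 rings lie between the two events.
At one ring per year, 312 years elapsed between them.

312 years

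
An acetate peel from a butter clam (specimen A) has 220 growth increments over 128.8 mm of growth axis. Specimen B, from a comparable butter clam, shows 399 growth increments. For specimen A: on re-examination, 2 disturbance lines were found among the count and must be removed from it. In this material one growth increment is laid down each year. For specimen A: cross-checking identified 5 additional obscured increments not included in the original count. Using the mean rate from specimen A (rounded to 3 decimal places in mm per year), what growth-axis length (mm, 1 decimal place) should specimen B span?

Specimen A: correcting the raw count gives 220 − 2 + 5 = 223 true growth increments.
A: Extension rate ≈ 128.8 / 223 = 0.578 mm/year.
B's length ≈ 0.578 × 399 = 230.6 mm.

230.6 mm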